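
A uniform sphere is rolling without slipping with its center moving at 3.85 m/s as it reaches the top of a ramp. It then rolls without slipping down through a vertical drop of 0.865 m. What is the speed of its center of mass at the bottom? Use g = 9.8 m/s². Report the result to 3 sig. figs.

v ≈ 5.19 m/s

With I = (2/5)MR², the ratio k = I/(MR²) is 0.4.
Pure rolling means v = ωR; then KE = ½Mv² + ½I(v/R)² = ½(1+k)Mv² = (7/10)Mv².
Conserving energy between top and bottom: (7/10)Mv² = (7/10)Mv₀² + Mgh, hence v² = v₀² + 2gh/(1+k).
v = √(3.85² + 2×9.8×0.865/1.4) = √26.93 ≈ 5.19 m/s.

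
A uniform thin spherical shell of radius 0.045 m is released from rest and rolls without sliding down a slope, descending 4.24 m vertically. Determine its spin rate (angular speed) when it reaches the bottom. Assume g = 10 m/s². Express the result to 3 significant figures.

ω ≈ 159 rad/s

Here I = (2/3)MR², so the shape factor k = I/(MR²) = 2/3.
Rolling without slipping gives ω = v/R, so the total kinetic energy is ½Mv² + ½Iω² = ½(1+k)Mv² = (5/6)Mv².
Energy conservation Mgh = ½(1+k)Mv² gives v = √(2gh/(1+k)) = √(2 × 10 × 4.24 / 1.667) = 7.133 m/s.
Then ω = v/R = 7.133 / 0.045 ≈ 159 rad/s.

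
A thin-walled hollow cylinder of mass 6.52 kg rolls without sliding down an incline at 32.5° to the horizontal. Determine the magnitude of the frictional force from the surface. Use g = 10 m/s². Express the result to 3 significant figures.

Here I = MR², so the shape factor k = I/(MR²) = 1.
Along the incline Mg sinθ − f = Ma, and torque about the center fR = Iα = kMR²(a/R) gives f = kMa.
Combining, a = g sinθ/(1+k) and f = kMa = kMg sinθ/(1+k).
f = 1 × 6.52 × 10 × sin32.5° / 2 ≈ 17.5 N.

f ≈ 17.5 N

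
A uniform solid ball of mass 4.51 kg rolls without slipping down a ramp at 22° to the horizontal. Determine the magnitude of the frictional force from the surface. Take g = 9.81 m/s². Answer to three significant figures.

With I = (2/5)MR², the ratio k = I/(MR²) is 0.4.
Translational: Mg sinθ − f = Ma. Rotational about the CM: fR = Iα = kMRa, so f = kMa.
Combining, a = g sinθ/(1+k) and f = kMa = kMg sinθ/(1+k).
f = 0.4 × 4.51 × 9.81 × sin22° / 1.4 ≈ 4.74 N.

f ≈ 4.74 N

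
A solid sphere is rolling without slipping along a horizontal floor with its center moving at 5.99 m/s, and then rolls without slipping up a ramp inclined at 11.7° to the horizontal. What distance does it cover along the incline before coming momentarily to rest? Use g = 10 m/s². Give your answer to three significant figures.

For this body I = (2/5)MR², i.e. k = I/(MR²) = 0.4.
Since it rolls without slipping, ω = v/R and KE = ½Mv² + ½Iω² = ½(1+k)Mv² = (7/10)Mv².
Setting this equal to Mgh gives the vertical rise h = (1+k)v₀²/(2g) = 1.4×5.99²/(2×10) = 2.512 m.
Along the incline, d = h/sinθ = 2.512/sin11.7° ≈ 12.4 m.

d ≈ 12.4 m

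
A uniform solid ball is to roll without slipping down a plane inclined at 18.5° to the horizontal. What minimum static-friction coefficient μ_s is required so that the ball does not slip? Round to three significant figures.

μ_min ≈ 0.0956

The moment of inertia is (2/5)MR², giving k ≡ I/(MR²) = 0.4.
Newton's second law down the slope: Mg sinθ − f = Ma. The torque equation fR = Iα (with α = a/R) gives f = kMa.
These give a = g sinθ/(1+k) and the required friction f = kMg sinθ/(1+k).
With N = Mg cosθ, the no-slip condition f ≤ μN gives μ_min = f/N = k tanθ/(1+k).
μ_min = 0.4 × tan18.5° / 1.4 ≈ 0.0956.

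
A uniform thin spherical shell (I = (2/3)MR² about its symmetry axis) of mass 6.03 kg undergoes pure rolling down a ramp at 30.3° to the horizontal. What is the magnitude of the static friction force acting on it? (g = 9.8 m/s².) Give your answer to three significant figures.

f ≈ 11.9 N

The moment of inertia is (2/3)MR², giving k ≡ I/(MR²) = 2/3.
Translational: Mg sinθ − f = Ma. Rotational about the CM: fR = Iα = kMRa, so f = kMa.
Combining, a = g sinθ/(1+k) and f = kMa = kMg sinθ/(1+k).
f = (2/3) × 6.03 × 9.8 × sin30.3° / 1.667 ≈ 11.9 N.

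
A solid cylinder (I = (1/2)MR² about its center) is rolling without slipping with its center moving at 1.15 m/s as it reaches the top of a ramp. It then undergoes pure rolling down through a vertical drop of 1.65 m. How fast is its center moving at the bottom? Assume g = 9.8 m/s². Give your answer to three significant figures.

For this body I = (1/2)MR², i.e. k = I/(MR²) = 0.5.
The rolling condition ω = v/R makes the rotational term ½I(v/R)² = ½kMv², so KE_total = ½(1+k)Mv² = (3/4)Mv².
Conserving energy between top and bottom: (3/4)Mv² = (3/4)Mv₀² + Mgh, hence v² = v₀² + 2gh/(1+k).
v = √(1.15² + 2×9.8×1.65/1.5) = √22.88 ≈ 4.78 m/s.

v ≈ 4.78 m/s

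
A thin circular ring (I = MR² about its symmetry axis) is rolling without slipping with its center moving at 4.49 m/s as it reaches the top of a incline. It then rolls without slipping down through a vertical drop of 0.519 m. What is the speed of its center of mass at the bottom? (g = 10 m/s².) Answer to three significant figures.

v ≈ 5.03 m/s

The moment of inertia is MR², giving k ≡ I/(MR²) = 1.
Since it rolls without slipping, ω = v/R and KE = ½Mv² + ½Iω² = ½(1+k)Mv² = Mv².
Energy conservation: Mv₀² + Mgh = Mv², so v² = v₀² + 2gh/(1+k).
v = √(4.49² + 2×10×0.519/2) = √25.35 ≈ 5.03 m/s.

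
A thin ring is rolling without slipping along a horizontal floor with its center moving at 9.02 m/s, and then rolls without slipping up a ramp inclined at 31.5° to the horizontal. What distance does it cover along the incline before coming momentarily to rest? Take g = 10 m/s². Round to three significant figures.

With I = MR², the ratio k = I/(MR²) is 1.
Pure rolling means v = ωR; then KE = ½Mv² + ½I(v/R)² = ½(1+k)Mv² = Mv².
Setting this equal to Mgh gives the vertical rise h = (1+k)v₀²/(2g) = 2×9.02²/(2×10) = 8.136 m.
The distance along the slope is d = h/sinθ = 8.136/sin31.5° ≈ 15.6 m.

d ≈ 15.6 m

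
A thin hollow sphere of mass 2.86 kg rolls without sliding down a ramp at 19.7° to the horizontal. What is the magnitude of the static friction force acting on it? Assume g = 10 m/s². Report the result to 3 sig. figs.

Here I = (2/3)MR², so the shape factor k = I/(MR²) = 2/3.
Newton's second law down the slope: Mg sinθ − f = Ma. The torque equation fR = Iα (with α = a/R) gives f = kMa.
Combining, a = g sinθ/(1+k) and f = kMa = kMg sinθ/(1+k).
f = (2/3) × 2.86 × 10 × sin19.7° / 1.667 ≈ 3.86 N.

f ≈ 3.86 N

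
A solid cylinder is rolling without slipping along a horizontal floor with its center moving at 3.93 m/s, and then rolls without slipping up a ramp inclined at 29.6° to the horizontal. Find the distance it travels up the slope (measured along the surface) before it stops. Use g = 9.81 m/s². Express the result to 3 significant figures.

With I = (1/2)MR², the ratio k = I/(MR²) is 0.5.
Since it rolls without slipping, ω = v/R and KE = ½Mv² + ½Iω² = ½(1+k)Mv² = (3/4)Mv².
Setting this equal to Mgh gives the vertical rise h = (1+k)v₀²/(2g) = 1.5×3.93²/(2×9.81) = 1.181 m.
Along the incline, d = h/sinθ = 1.181/sin29.6° ≈ 2.39 m.

d ≈ 2.39 m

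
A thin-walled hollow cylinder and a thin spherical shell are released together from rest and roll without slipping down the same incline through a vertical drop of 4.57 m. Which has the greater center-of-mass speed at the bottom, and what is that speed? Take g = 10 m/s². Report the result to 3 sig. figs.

For rolling without slipping, Mgh = ½(1+k)Mv² where k = I/(MR²), so v = √(2gh/(1+k)).
Thin-walled hollow cylinder: k = 1, giving v = √(2×10×4.57/2) = 6.76 m/s.
Thin spherical shell: k = 2/3, giving v = √(2×10×4.57/1.667) = 7.405 m/s.
The smaller k wins: the thin spherical shell, at ≈ 7.41 m/s.

the thin spherical shell, at v ≈ 7.41 m/s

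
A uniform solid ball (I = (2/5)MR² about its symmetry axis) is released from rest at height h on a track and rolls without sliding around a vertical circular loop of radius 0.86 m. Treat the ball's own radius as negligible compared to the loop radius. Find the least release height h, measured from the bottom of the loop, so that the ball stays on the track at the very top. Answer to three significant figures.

h_min ≈ 2.32 m

For this body I = (2/5)MR², i.e. k = I/(MR²) = 0.4.
At the top, contact is just lost when gravity alone supplies the centripetal force: Mg = Mv_top²/r, i.e. v_top² = gr.
With ω = v/R, the kinetic energy at speed v is ½(1+k)Mv² = (7/10)Mv².
Energy conservation from release (height h) to the top (height 2r): Mgh = Mg(2r) + (7/10)M·gr.
Thus h_min = 2r + (1+k)r/2 = r(2 + 1.4/2) = 0.86 × 2.7 ≈ 2.32 m.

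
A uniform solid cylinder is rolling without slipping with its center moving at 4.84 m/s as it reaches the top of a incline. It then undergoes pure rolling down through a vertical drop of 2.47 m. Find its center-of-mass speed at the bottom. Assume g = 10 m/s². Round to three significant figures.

v ≈ 7.51 m/s

The moment of inertia is (1/2)MR², giving k ≡ I/(MR²) = 0.5.
Since it rolls without slipping, ω = v/R and KE = ½Mv² + ½Iω² = ½(1+k)Mv² = (3/4)Mv².
Conserving energy between top and bottom: (3/4)Mv² = (3/4)Mv₀² + Mgh, hence v² = v₀² + 2gh/(1+k).
v = √(4.84² + 2×10×2.47/1.5) = √56.36 ≈ 7.51 m/s.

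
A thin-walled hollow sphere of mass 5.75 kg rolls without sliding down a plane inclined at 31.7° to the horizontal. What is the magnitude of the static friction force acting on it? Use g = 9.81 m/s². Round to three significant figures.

The moment of inertia is (2/3)MR², giving k ≡ I/(MR²) = 2/3.
Newton's second law down the slope: Mg sinθ − f = Ma. The torque equation fR = Iα (with α = a/R) gives f = kMa.
Combining, a = g sinθ/(1+k) and f = kMa = kMg sinθ/(1+k).
f = (2/3) × 5.75 × 9.81 × sin31.7° / 1.667 ≈ 11.9 N.

f ≈ 11.9 N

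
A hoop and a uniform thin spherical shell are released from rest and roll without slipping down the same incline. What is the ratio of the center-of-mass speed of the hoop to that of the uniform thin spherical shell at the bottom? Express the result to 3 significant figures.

v_ratio ≈ 0.913

Each satisfies Mgh = ½(1+k)Mv² with k = I/(MR²), so v ∝ 1/√(1+k).
For the hoop k = 1; for the uniform thin spherical shell k = 2/3.
v₁/v₂ = √((1+k₂)/(1+k₁)) = √(1.667/2) ≈ 0.913.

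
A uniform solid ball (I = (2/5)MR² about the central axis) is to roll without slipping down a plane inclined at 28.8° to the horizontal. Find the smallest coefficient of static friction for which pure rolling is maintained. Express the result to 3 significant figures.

μ_min ≈ 0.157

Here I = (2/5)MR², so the shape factor k = I/(MR²) = 0.4.
Translational: Mg sinθ − f = Ma. Rotational about the CM: fR = Iα = kMRa, so f = kMa.
These give a = g sinθ/(1+k) and the required friction f = kMg sinθ/(1+k).
The normal force is N = Mg cosθ, so μ_min = f/N = k tanθ/(1+k).
μ_min = 0.4 × tan28.8° / 1.4 ≈ 0.157.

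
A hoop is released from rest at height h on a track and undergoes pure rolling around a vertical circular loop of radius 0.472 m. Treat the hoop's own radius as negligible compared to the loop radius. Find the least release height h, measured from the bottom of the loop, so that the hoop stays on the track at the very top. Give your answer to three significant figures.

Here I = MR², so the shape factor k = I/(MR²) = 1.
At the top of the loop, the minimum-contact condition is Mg = Mv_top²/r, so v_top² = gr.
With ω = v/R, the kinetic energy at speed v is ½(1+k)Mv² = Mv².
Energy conservation from release (height h) to the top (height 2r): Mgh = Mg(2r) + M·gr.
Thus h_min = 2r + (1+k)r/2 = r(2 + 2/2) = 0.472 × 3 ≈ 1.42 m.

h_min ≈ 1.42 m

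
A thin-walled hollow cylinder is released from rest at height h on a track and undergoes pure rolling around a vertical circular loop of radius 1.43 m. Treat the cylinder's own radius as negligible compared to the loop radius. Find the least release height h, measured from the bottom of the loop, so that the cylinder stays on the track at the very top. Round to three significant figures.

h_min ≈ 4.29 m

With I = MR², the ratio k = I/(MR²) is 1.
At the top of the loop, the minimum-contact condition is Mg = Mv_top²/r, so v_top² = gr.
With ω = v/R, the kinetic energy at speed v is ½(1+k)Mv² = Mv².
Energy conservation from release (height h) to the top (height 2r): Mgh = Mg(2r) + M·gr.
Thus h_min = 2r + (1+k)r/2 = r(2 + 2/2) = 1.43 × 3 ≈ 4.29 m.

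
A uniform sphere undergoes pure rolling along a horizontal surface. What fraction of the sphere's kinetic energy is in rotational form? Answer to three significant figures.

fraction ≈ 0.286

For this body I = (2/5)MR², i.e. k = I/(MR²) = 0.4.
With ω = v/R, KE_trans = ½Mv² and KE_rot = ½Iω² = ½kMv², so KE_total = ½(1+k)Mv².
The rotational fraction is therefore k/(1+k) = 0.4/1.4 ≈ 0.286.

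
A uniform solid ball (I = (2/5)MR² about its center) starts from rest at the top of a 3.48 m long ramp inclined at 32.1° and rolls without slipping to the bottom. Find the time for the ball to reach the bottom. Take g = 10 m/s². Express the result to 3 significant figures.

With I = (2/5)MR², the ratio k = I/(MR²) is 0.4.
Translational: Mg sinθ − f = Ma. Rotational about the CM: fR = Iα = kMRa, so f = kMa.
Hence a = g sinθ/(1+k) = 10×sin32.1°/1.4 = 3.796 m/s².
Starting from rest, L = ½at², so t = √(2L/a) = √(2×3.48/3.796) ≈ 1.35 s.

t ≈ 1.35 s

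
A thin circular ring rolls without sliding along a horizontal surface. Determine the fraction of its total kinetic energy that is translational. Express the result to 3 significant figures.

fraction ≈ 0.500

The moment of inertia is MR², giving k ≡ I/(MR²) = 1.
Since ω = v/R, the translational part is ½Mv² and the rotational part is ½I(v/R)² = ½kMv²; the total is ½(1+k)Mv².
The translational fraction is therefore 1/(1+k) = 1/2 ≈ 0.500.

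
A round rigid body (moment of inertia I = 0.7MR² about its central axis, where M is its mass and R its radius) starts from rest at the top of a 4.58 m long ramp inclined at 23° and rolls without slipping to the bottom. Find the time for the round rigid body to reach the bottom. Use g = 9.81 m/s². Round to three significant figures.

t ≈ 2.02 s

For this body I = 0.7MR², i.e. k = I/(MR²) = 0.7.
Newton's second law down the slope: Mg sinθ − f = Ma. The torque equation fR = Iα (with α = a/R) gives f = kMa.
Hence a = g sinθ/(1+k) = 9.81×sin23°/1.7 = 2.255 m/s².
Starting from rest, L = ½at², so t = √(2L/a) = √(2×4.58/2.255) ≈ 2.02 s.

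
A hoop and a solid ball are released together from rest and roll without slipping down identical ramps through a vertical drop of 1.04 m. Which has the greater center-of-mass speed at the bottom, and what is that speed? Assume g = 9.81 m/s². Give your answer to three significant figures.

the solid ball, at v ≈ 3.82 m/s

For rolling without slipping, Mgh = ½(1+k)Mv² where k = I/(MR²), so v = √(2gh/(1+k)).
Hoop: k = 1, giving v = √(2×9.81×1.04/2) = 3.194 m/s.
Solid ball: k = 0.4, giving v = √(2×9.81×1.04/1.4) = 3.818 m/s.
The smaller k wins: the solid ball, at ≈ 3.82 m/s.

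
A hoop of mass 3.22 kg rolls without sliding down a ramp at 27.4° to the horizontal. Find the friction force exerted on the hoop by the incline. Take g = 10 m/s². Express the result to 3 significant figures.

f ≈ 7.41 N

With I = MR², the ratio k = I/(MR²) is 1.
Newton's second law down the slope: Mg sinθ − f = Ma. The torque equation fR = Iα (with α = a/R) gives f = kMa.
Combining, a = g sinθ/(1+k) and f = kMa = kMg sinθ/(1+k).
f = 1 × 3.22 × 10 × sin27.4° / 2 ≈ 7.41 N.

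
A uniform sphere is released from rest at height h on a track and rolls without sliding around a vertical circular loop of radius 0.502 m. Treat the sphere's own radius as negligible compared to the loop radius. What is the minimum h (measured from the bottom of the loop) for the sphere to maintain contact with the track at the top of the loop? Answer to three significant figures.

For this body I = (2/5)MR², i.e. k = I/(MR²) = 0.4.
At the top, contact is just lost when gravity alone supplies the centripetal force: Mg = Mv_top²/r, i.e. v_top² = gr.
With ω = v/R, the kinetic energy at speed v is ½(1+k)Mv² = (7/10)Mv².
Energy conservation from release (height h) to the top (height 2r): Mgh = Mg(2r) + (7/10)M·gr.
Thus h_min = 2r + (1+k)r/2 = r(2 + 1.4/2) = 0.502 × 2.7 ≈ 1.36 m.

h_min ≈ 1.36 m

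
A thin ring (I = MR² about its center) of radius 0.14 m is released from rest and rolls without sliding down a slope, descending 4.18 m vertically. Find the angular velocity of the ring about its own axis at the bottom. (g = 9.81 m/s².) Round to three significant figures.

ω ≈ 45.7 rad/s

For this body I = MR², i.e. k = I/(MR²) = 1.
The rolling condition ω = v/R makes the rotational term ½I(v/R)² = ½kMv², so KE_total = ½(1+k)Mv² = Mv².
Energy conservation Mgh = ½(1+k)Mv² gives v = √(2gh/(1+k)) = √(2 × 9.81 × 4.18 / 2) = 6.404 m/s.
Then ω = v/R = 6.404 / 0.14 ≈ 45.7 rad/s.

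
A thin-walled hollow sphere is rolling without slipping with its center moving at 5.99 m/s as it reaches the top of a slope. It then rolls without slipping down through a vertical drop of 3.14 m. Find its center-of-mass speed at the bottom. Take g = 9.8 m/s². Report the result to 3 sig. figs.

The moment of inertia is (2/3)MR², giving k ≡ I/(MR²) = 2/3.
Pure rolling means v = ωR; then KE = ½Mv² + ½I(v/R)² = ½(1+k)Mv² = (5/6)Mv².
Energy conservation: (5/6)Mv₀² + Mgh = (5/6)Mv², so v² = v₀² + 2gh/(1+k).
v = √(5.99² + 2×9.8×3.14/1.667) = √72.81 ≈ 8.53 m/s.

v ≈ 8.53 m/s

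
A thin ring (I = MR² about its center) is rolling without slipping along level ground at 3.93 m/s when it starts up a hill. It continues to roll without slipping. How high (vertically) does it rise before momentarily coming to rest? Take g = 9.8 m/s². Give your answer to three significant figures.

h ≈ 1.58 m

The moment of inertia is MR², giving k ≡ I/(MR²) = 1.
Pure rolling means v = ωR; then KE = ½Mv² + ½I(v/R)² = ½(1+k)Mv² = Mv².
At the top the kinetic energy is zero, so Mv₀² = Mgh.
Thus h = (1+k)v₀²/(2g) = 2 × 3.93² / (2 × 9.8) ≈ 1.58 m.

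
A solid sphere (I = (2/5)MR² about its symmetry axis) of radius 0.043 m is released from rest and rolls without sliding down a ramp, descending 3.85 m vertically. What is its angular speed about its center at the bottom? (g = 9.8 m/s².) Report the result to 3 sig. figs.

ω ≈ 171 rad/s

For this body I = (2/5)MR², i.e. k = I/(MR²) = 0.4.
Pure rolling means v = ωR; then KE = ½Mv² + ½I(v/R)² = ½(1+k)Mv² = (7/10)Mv².
Energy conservation Mgh = ½(1+k)Mv² gives v = √(2gh/(1+k)) = √(2 × 9.8 × 3.85 / 1.4) = 7.342 m/s.
Then ω = v/R = 7.342 / 0.043 ≈ 171 rad/s.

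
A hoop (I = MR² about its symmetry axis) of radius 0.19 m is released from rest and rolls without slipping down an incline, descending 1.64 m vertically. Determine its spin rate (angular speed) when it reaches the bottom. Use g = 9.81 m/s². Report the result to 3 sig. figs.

Here I = MR², so the shape factor k = I/(MR²) = 1.
The rolling condition ω = v/R makes the rotational term ½I(v/R)² = ½kMv², so KE_total = ½(1+k)Mv² = Mv².
Energy conservation Mgh = ½(1+k)Mv² gives v = √(2gh/(1+k)) = √(2 × 9.81 × 1.64 / 2) = 4.011 m/s.
Then ω = v/R = 4.011 / 0.19 ≈ 21.1 rad/s.

ω ≈ 21.1 rad/s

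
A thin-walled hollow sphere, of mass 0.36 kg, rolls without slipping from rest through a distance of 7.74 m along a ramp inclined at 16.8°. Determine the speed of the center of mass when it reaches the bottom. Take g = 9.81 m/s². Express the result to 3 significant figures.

Here I = (2/3)MR², so the shape factor k = I/(MR²) = 2/3.
Since it rolls without slipping, ω = v/R and KE = ½Mv² + ½Iω² = ½(1+k)Mv² = (5/6)Mv².
The vertical drop is h = L sinθ = 7.74 × sin16.8° = 2.237 m.
Energy conservation: Mgh = (5/6)Mv², so v = √(2gh/(1+k)) = √(2 × 9.81 × 2.237 / 1.667) ≈ 5.13 m/s.

v ≈ 5.13 m/s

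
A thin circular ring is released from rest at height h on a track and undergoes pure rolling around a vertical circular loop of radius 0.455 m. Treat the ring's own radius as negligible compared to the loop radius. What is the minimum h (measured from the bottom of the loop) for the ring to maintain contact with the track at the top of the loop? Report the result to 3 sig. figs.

For this body I = MR², i.e. k = I/(MR²) = 1.
At the top of the loop, the minimum-contact condition is Mg = Mv_top²/r, so v_top² = gr.
With ω = v/R, the kinetic energy at speed v is ½(1+k)Mv² = Mv².
Energy conservation from release (height h) to the top (height 2r): Mgh = Mg(2r) + M·gr.
Thus h_min = 2r + (1+k)r/2 = r(2 + 2/2) = 0.455 × 3 ≈ 1.37 m.

h_min ≈ 1.37 m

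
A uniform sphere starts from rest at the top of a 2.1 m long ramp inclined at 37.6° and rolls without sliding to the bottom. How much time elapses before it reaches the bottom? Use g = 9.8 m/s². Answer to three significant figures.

t ≈ 0.992 s

With I = (2/5)MR², the ratio k = I/(MR²) is 0.4.
Newton's second law down the slope: Mg sinθ − f = Ma. The torque equation fR = Iα (with α = a/R) gives f = kMa.
Hence a = g sinθ/(1+k) = 9.8×sin37.6°/1.4 = 4.271 m/s².
With constant a from rest, t = √(2L/a) = √(2·2.1/4.271) ≈ 0.992 s.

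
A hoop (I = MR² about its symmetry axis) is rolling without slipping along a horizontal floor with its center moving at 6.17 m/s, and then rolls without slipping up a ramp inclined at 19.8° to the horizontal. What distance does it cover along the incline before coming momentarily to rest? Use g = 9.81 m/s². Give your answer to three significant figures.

Here I = MR², so the shape factor k = I/(MR²) = 1.
The rolling condition ω = v/R makes the rotational term ½I(v/R)² = ½kMv², so KE_total = ½(1+k)Mv² = Mv².
Setting this equal to Mgh gives the vertical rise h = (1+k)v₀²/(2g) = 2×6.17²/(2×9.81) = 3.881 m.
Along the incline, d = h/sinθ = 3.881/sin19.8° ≈ 11.5 m.

d ≈ 11.5 m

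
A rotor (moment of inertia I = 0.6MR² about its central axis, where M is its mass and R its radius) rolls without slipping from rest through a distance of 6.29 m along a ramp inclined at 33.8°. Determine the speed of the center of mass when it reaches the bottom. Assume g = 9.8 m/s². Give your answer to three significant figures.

The moment of inertia is 0.6MR², giving k ≡ I/(MR²) = 0.6.
Rolling without slipping gives ω = v/R, so the total kinetic energy is ½Mv² + ½Iω² = ½(1+k)Mv² = (4/5)Mv².
The vertical drop is h = L sinθ = 6.29 × sin33.8° = 3.499 m.
Energy conservation: Mgh = (4/5)Mv², so v = √(2gh/(1+k)) = √(2 × 9.8 × 3.499 / 1.6) ≈ 6.55 m/s.

v ≈ 6.55 m/s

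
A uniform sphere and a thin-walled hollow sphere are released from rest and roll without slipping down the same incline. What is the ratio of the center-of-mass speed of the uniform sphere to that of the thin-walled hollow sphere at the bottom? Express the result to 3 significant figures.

v_ratio ≈ 1.09

Each satisfies Mgh = ½(1+k)Mv² with k = I/(MR²), so v ∝ 1/√(1+k).
For the uniform sphere k = 0.4; for the thin-walled hollow sphere k = 2/3.
v₁/v₂ = √((1+k₂)/(1+k₁)) = √(1.667/1.4) ≈ 1.09.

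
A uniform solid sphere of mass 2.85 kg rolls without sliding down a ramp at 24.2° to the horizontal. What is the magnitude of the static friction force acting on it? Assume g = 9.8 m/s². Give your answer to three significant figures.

For this body I = (2/5)MR², i.e. k = I/(MR²) = 0.4.
Translational: Mg sinθ − f = Ma. Rotational about the CM: fR = Iα = kMRa, so f = kMa.
Combining, a = g sinθ/(1+k) and f = kMa = kMg sinθ/(1+k).
f = 0.4 × 2.85 × 9.8 × sin24.2° / 1.4 ≈ 3.27 N.

f ≈ 3.27 N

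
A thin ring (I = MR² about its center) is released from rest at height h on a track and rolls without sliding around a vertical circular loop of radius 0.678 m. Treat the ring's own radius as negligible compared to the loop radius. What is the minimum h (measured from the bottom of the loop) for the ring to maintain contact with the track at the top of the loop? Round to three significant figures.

h_min ≈ 2.03 m

For this body I = MR², i.e. k = I/(MR²) = 1.
At the top of the loop, the minimum-contact condition is Mg = Mv_top²/r, so v_top² = gr.
With ω = v/R, the kinetic energy at speed v is ½(1+k)Mv² = Mv².
Energy conservation from release (height h) to the top (height 2r): Mgh = Mg(2r) + M·gr.
Thus h_min = 2r + (1+k)r/2 = r(2 + 2/2) = 0.678 × 3 ≈ 2.03 m.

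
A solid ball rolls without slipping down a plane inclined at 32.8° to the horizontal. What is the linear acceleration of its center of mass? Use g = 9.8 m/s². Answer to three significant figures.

a ≈ 3.79 m/s²

Here I = (2/5)MR², so the shape factor k = I/(MR²) = 0.4.
Along the incline Mg sinθ − f = Ma, and torque about the center fR = Iα = kMR²(a/R) gives f = kMa.
Eliminating f: Mg sinθ = (1+k)Ma, so a = g sinθ/(1+k) = 9.8 × sin32.8° / 1.4 ≈ 3.79 m/s².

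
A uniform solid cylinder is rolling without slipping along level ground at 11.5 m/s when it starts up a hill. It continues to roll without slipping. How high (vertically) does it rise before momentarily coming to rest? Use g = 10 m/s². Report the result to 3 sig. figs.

The moment of inertia is (1/2)MR², giving k ≡ I/(MR²) = 0.5.
Pure rolling means v = ωR; then KE = ½Mv² + ½I(v/R)² = ½(1+k)Mv² = (3/4)Mv².
At the top the kinetic energy is zero, so (3/4)Mv₀² = Mgh.
Thus h = (1+k)v₀²/(2g) = 1.5 × 11.5² / (2 × 10) ≈ 9.92 m.

h ≈ 9.92 m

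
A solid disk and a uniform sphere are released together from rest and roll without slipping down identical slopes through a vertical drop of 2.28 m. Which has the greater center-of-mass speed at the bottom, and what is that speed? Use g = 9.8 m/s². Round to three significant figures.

For rolling without slipping, Mgh = ½(1+k)Mv² where k = I/(MR²), so v = √(2gh/(1+k)).
Solid disk: k = 0.5, giving v = √(2×9.8×2.28/1.5) = 5.458 m/s.
Uniform sphere: k = 0.4, giving v = √(2×9.8×2.28/1.4) = 5.65 m/s.
The smaller k wins: the uniform sphere, at ≈ 5.65 m/s.

the uniform sphere, at v ≈ 5.65 m/s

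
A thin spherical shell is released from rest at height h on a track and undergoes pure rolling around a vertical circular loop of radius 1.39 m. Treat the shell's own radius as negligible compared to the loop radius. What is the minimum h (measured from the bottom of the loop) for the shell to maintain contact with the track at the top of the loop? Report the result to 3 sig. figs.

h_min ≈ 3.94 m

For this body I = (2/3)MR², i.e. k = I/(MR²) = 2/3.
At the top of the loop, the minimum-contact condition is Mg = Mv_top²/r, so v_top² = gr.
With ω = v/R, the kinetic energy at speed v is ½(1+k)Mv² = (5/6)Mv².
Energy conservation from release (height h) to the top (height 2r): Mgh = Mg(2r) + (5/6)M·gr.
Thus h_min = 2r + (1+k)r/2 = r(2 + 1.667/2) = 1.39 × 2.833 ≈ 3.94 m.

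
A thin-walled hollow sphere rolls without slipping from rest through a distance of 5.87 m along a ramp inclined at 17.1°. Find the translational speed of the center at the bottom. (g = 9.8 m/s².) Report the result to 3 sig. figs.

v ≈ 4.51 m/s

For this body I = (2/3)MR², i.e. k = I/(MR²) = 2/3.
Pure rolling means v = ωR; then KE = ½Mv² + ½I(v/R)² = ½(1+k)Mv² = (5/6)Mv².
The vertical drop is h = L sinθ = 5.87 × sin17.1° = 1.726 m.
Setting Mgh = (5/6)Mv² gives v = √(2gh/(1+k)) = √(2·9.8·1.726/1.667) ≈ 4.51 m/s.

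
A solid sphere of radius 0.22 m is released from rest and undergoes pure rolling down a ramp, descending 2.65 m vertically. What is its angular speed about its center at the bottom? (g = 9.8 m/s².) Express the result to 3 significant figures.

For this body I = (2/5)MR², i.e. k = I/(MR²) = 0.4.
Since it rolls without slipping, ω = v/R and KE = ½Mv² + ½Iω² = ½(1+k)Mv² = (7/10)Mv².
Energy conservation Mgh = ½(1+k)Mv² gives v = √(2gh/(1+k)) = √(2 × 9.8 × 2.65 / 1.4) = 6.091 m/s.
Then ω = v/R = 6.091 / 0.22 ≈ 27.7 rad/s.

ω ≈ 27.7 rad/s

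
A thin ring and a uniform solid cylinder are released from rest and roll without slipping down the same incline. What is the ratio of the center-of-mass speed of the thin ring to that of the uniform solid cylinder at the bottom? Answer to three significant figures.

v_ratio ≈ 0.866

Each satisfies Mgh = ½(1+k)Mv² with k = I/(MR²), so v ∝ 1/√(1+k).
For the thin ring k = 1; for the uniform solid cylinder k = 0.5.
v₁/v₂ = √((1+k₂)/(1+k₁)) = √(1.5/2) ≈ 0.866.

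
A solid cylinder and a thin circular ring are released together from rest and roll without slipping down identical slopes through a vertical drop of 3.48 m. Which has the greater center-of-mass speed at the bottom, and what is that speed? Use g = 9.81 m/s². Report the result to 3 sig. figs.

For rolling without slipping, Mgh = ½(1+k)Mv² where k = I/(MR²), so v = √(2gh/(1+k)).
Solid cylinder: k = 0.5, giving v = √(2×9.81×3.48/1.5) = 6.747 m/s.
Thin circular ring: k = 1, giving v = √(2×9.81×3.48/2) = 5.843 m/s.
The smaller k wins: the solid cylinder, at ≈ 6.75 m/s.

the solid cylinder, at v ≈ 6.75 m/s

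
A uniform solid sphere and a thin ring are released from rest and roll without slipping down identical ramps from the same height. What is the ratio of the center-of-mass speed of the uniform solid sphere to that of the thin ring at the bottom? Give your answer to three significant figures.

Each satisfies Mgh = ½(1+k)Mv² with k = I/(MR²), so v ∝ 1/√(1+k).
For the uniform solid sphere k = 0.4; for the thin ring k = 1.
v₁/v₂ = √((1+k₂)/(1+k₁)) = √(2/1.4) ≈ 1.20.

v_ratio ≈ 1.20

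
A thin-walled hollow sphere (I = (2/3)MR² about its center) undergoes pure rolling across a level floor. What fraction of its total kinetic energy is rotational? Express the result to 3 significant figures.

For this body I = (2/3)MR², i.e. k = I/(MR²) = 2/3.
With ω = v/R, KE_trans = ½Mv² and KE_rot = ½Iω² = ½kMv², so KE_total = ½(1+k)Mv².
The rotational fraction is therefore k/(1+k) = (2/3)/1.667 ≈ 0.400.

fraction ≈ 0.400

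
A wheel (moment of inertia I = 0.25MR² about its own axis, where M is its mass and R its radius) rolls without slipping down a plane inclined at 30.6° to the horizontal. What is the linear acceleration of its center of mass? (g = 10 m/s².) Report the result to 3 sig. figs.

a ≈ 4.07 m/s²

With I = 0.25MR², the ratio k = I/(MR²) is 0.25.
Newton's second law down the slope: Mg sinθ − f = Ma. The torque equation fR = Iα (with α = a/R) gives f = kMa.
Eliminating f: Mg sinθ = (1+k)Ma, so a = g sinθ/(1+k) = 10 × sin30.6° / 1.25 ≈ 4.07 m/s².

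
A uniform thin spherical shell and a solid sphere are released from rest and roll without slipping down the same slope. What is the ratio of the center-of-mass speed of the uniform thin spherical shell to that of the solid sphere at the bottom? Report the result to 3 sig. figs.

v_ratio ≈ 0.917

Each satisfies Mgh = ½(1+k)Mv² with k = I/(MR²), so v ∝ 1/√(1+k).
For the uniform thin spherical shell k = 2/3; for the solid sphere k = 0.4.
v₁/v₂ = √((1+k₂)/(1+k₁)) = √(1.4/1.667) ≈ 0.917.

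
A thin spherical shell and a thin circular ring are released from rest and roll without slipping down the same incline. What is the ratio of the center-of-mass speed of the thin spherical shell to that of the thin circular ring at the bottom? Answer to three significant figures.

Each satisfies Mgh = ½(1+k)Mv² with k = I/(MR²), so v ∝ 1/√(1+k).
For the thin spherical shell k = 2/3; for the thin circular ring k = 1.
v₁/v₂ = √((1+k₂)/(1+k₁)) = √(2/1.667) ≈ 1.10.

v_ratio ≈ 1.10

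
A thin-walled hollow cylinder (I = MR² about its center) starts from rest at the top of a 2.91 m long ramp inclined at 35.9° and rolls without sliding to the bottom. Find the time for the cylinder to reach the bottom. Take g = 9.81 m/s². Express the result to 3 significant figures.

With I = MR², the ratio k = I/(MR²) is 1.
Along the incline Mg sinθ − f = Ma, and torque about the center fR = Iα = kMR²(a/R) gives f = kMa.
Hence a = g sinθ/(1+k) = 9.81×sin35.9°/2 = 2.876 m/s².
Starting from rest, L = ½at², so t = √(2L/a) = √(2×2.91/2.876) ≈ 1.42 s.

t ≈ 1.42 s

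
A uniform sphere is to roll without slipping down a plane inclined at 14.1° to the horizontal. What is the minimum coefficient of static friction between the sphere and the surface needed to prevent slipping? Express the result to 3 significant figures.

μ_min ≈ 0.0718

The moment of inertia is (2/5)MR², giving k ≡ I/(MR²) = 0.4.
Translational: Mg sinθ − f = Ma. Rotational about the CM: fR = Iα = kMRa, so f = kMa.
These give a = g sinθ/(1+k) and the required friction f = kMg sinθ/(1+k).
The normal force is N = Mg cosθ, so μ_min = f/N = k tanθ/(1+k).
μ_min = 0.4 × tan14.1° / 1.4 ≈ 0.0718.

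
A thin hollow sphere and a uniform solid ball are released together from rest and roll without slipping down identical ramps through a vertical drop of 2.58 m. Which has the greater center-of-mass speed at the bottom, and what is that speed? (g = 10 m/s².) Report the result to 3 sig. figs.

For rolling without slipping, Mgh = ½(1+k)Mv² where k = I/(MR²), so v = √(2gh/(1+k)).
Thin hollow sphere: k = 2/3, giving v = √(2×10×2.58/1.667) = 5.564 m/s.
Uniform solid ball: k = 0.4, giving v = √(2×10×2.58/1.4) = 6.071 m/s.
The smaller k wins: the uniform solid ball, at ≈ 6.07 m/s.

the uniform solid ball, at v ≈ 6.07 m/s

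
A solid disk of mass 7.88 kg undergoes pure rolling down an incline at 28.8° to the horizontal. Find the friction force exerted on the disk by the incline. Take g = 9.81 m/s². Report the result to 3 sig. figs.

f ≈ 12.4 N

With I = (1/2)MR², the ratio k = I/(MR²) is 0.5.
Newton's second law down the slope: Mg sinθ − f = Ma. The torque equation fR = Iα (with α = a/R) gives f = kMa.
Combining, a = g sinθ/(1+k) and f = kMa = kMg sinθ/(1+k).
f = 0.5 × 7.88 × 9.81 × sin28.8° / 1.5 ≈ 12.4 N.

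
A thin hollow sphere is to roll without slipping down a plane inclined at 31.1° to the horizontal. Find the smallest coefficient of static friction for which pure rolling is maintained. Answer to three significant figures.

μ_min ≈ 0.241

With I = (2/3)MR², the ratio k = I/(MR²) is 2/3.
Translational: Mg sinθ − f = Ma. Rotational about the CM: fR = Iα = kMRa, so f = kMa.
These give a = g sinθ/(1+k) and the required friction f = kMg sinθ/(1+k).
The normal force is N = Mg cosθ, so μ_min = f/N = k tanθ/(1+k).
μ_min = (2/3) × tan31.1° / 1.667 ≈ 0.241.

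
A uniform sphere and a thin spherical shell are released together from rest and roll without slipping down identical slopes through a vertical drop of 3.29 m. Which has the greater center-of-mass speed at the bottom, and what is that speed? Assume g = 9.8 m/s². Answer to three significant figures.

the uniform sphere, at v ≈ 6.79 m/s

For rolling without slipping, Mgh = ½(1+k)Mv² where k = I/(MR²), so v = √(2gh/(1+k)).
Uniform sphere: k = 0.4, giving v = √(2×9.8×3.29/1.4) = 6.787 m/s.
Thin spherical shell: k = 2/3, giving v = √(2×9.8×3.29/1.667) = 6.22 m/s.
The smaller k wins: the uniform sphere, at ≈ 6.79 m/s.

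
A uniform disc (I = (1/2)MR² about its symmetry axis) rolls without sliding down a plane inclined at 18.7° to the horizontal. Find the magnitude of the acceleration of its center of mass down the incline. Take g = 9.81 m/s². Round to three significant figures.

The moment of inertia is (1/2)MR², giving k ≡ I/(MR²) = 0.5.
Newton's second law down the slope: Mg sinθ − f = Ma. The torque equation fR = Iα (with α = a/R) gives f = kMa.
Eliminating f: Mg sinθ = (1+k)Ma, so a = g sinθ/(1+k) = 9.81 × sin18.7° / 1.5 ≈ 2.10 m/s².

a ≈ 2.10 m/s²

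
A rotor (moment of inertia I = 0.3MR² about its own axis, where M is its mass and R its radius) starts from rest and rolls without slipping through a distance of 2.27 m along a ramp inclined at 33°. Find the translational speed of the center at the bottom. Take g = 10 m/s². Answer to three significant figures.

With I = 0.3MR², the ratio k = I/(MR²) is 0.3.
Since it rolls without slipping, ω = v/R and KE = ½Mv² + ½Iω² = ½(1+k)Mv² = (13/20)Mv².
The vertical drop is h = L sinθ = 2.27 × sin33° = 1.236 m.
Setting Mgh = (13/20)Mv² gives v = √(2gh/(1+k)) = √(2·10·1.236/1.3) ≈ 4.36 m/s.

v ≈ 4.36 m/s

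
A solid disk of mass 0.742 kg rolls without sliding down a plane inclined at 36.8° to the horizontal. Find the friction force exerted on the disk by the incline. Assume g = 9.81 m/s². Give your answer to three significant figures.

For this body I = (1/2)MR², i.e. k = I/(MR²) = 0.5.
Along the incline Mg sinθ − f = Ma, and torque about the center fR = Iα = kMR²(a/R) gives f = kMa.
Combining, a = g sinθ/(1+k) and f = kMa = kMg sinθ/(1+k).
f = 0.5 × 0.742 × 9.81 × sin36.8° / 1.5 ≈ 1.45 N.

f ≈ 1.45 N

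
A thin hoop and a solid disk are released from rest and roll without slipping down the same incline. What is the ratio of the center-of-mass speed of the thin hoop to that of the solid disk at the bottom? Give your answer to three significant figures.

Each satisfies Mgh = ½(1+k)Mv² with k = I/(MR²), so v ∝ 1/√(1+k).
For the thin hoop k = 1; for the solid disk k = 0.5.
v₁/v₂ = √((1+k₂)/(1+k₁)) = √(1.5/2) ≈ 0.866.

v_ratio ≈ 0.866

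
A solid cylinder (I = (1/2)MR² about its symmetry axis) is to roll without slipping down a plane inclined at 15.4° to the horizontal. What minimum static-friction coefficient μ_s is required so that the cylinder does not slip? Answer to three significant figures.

μ_min ≈ 0.0918

For this body I = (1/2)MR², i.e. k = I/(MR²) = 0.5.
Translational: Mg sinθ − f = Ma. Rotational about the CM: fR = Iα = kMRa, so f = kMa.
These give a = g sinθ/(1+k) and the required friction f = kMg sinθ/(1+k).
With N = Mg cosθ, the no-slip condition f ≤ μN gives μ_min = f/N = k tanθ/(1+k).
μ_min = 0.5 × tan15.4° / 1.5 ≈ 0.0918.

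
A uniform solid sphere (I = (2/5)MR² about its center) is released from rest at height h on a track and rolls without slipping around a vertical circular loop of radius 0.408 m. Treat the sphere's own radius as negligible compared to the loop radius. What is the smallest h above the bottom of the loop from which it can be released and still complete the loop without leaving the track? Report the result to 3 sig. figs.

Here I = (2/5)MR², so the shape factor k = I/(MR²) = 0.4.
At the top of the loop, the minimum-contact condition is Mg = Mv_top²/r, so v_top² = gr.
With ω = v/R, the kinetic energy at speed v is ½(1+k)Mv² = (7/10)Mv².
Energy conservation from release (height h) to the top (height 2r): Mgh = Mg(2r) + (7/10)M·gr.
Thus h_min = 2r + (1+k)r/2 = r(2 + 1.4/2) = 0.408 × 2.7 ≈ 1.10 m.

h_min ≈ 1.10 m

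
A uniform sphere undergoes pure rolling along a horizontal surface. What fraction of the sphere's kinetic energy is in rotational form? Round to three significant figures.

With I = (2/5)MR², the ratio k = I/(MR²) is 0.4.
Since ω = v/R, the translational part is ½Mv² and the rotational part is ½I(v/R)² = ½kMv²; the total is ½(1+k)Mv².
The rotational fraction is therefore k/(1+k) = 0.4/1.4 ≈ 0.286.

fraction ≈ 0.286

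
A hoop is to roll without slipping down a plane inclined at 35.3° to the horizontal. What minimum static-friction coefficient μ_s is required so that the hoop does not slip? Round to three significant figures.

The moment of inertia is MR², giving k ≡ I/(MR²) = 1.
Along the incline Mg sinθ − f = Ma, and torque about the center fR = Iα = kMR²(a/R) gives f = kMa.
These give a = g sinθ/(1+k) and the required friction f = kMg sinθ/(1+k).
The normal force is N = Mg cosθ, so μ_min = f/N = k tanθ/(1+k).
μ_min = 1 × tan35.3° / 2 ≈ 0.354.

μ_min ≈ 0.354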